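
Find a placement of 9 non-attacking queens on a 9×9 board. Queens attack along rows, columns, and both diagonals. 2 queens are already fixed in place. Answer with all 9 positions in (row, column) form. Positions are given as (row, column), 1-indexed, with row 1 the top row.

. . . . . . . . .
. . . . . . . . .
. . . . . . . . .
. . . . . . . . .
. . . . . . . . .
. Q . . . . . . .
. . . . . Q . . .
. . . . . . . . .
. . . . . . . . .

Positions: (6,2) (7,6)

Row 1: attacked by (6,2)→{2,7}; (7,6)→{6}. Safe: 1, 3, 4, 5, 8, 9. Place at column 4.
Row 2: attacked by (1,4)→{3,4,5}; (6,2)→{2,6}; (7,6)→{1,6}. Safe: 7, 8, 9. Place at column 8.
Row 3: attacked by (1,4)→{2,4,6}; (2,8)→{7,8,9}; (6,2)→{2,5}; (7,6)→{2,6}. Safe: 1, 3. Place at column 1.
Row 4: attacked by (1,4)→{1,4,7}; (2,8)→{6,8}; (3,1)→{1,2}; (6,2)→{2,4}; (7,6)→{3,6,9}. Safe: 5. Place at column 5.
Row 5: attacked by (1,4)→{4,8}; (2,8)→{5,8}; (3,1)→{1,3}; (4,5)→{4,5,6}; (6,2)→{1,2,3}; (7,6)→{4,6,8}. Safe: 7, 9. Place at column 7.
Row 8: attacked by (1,4)→{4}; (2,8)→{2,8}; (3,1)→{1,6}; (4,5)→{1,5,9}; (5,7)→{4,7}; (6,2)→{2,4}; (7,6)→{5,6,7}. Safe: 3. Place at column 3.
Row 9: attacked by (1,4)→{4}; (2,8)→{1,8}; (3,1)→{1,7}; (4,5)→{5}; (5,7)→{3,7}; (6,2)→{2,5}; (7,6)→{4,6,8}; (8,3)→{2,3,4}. Safe: 9. Place at column 9.
Columns [4, 8, 1, 5, 7, 2, 6, 3, 9], r−c [-3, -6, 2, -1, -2, 4, 1, 5, 0], r+c [5, 10, 4, 9, 12, 8, 13, 11, 18] are all distinct, so no two queens attack.

(1,4) (2,8) (3,1) (4,5) (5,7) (6,2) (7,6) (8,3) (9,9)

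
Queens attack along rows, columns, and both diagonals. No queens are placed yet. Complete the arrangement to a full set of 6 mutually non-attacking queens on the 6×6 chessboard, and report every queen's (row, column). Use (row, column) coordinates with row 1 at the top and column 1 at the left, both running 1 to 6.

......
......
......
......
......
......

(1,3) (2,6) (3,2) (4,5) (5,1) (6,4)

Row 1: Safe: 1, 2, 3, 4, 5, 6. Place at column 3.
Row 2: attacked by (1,3)→{2,3,4}. Safe: 1, 5, 6. Place at column 6.
Row 3: attacked by (1,3)→{1,3,5}; (2,6)→{5,6}. Safe: 2, 4. Place at column 2.
Row 4: attacked by (1,3)→{3,6}; (2,6)→{4,6}; (3,2)→{1,2,3}. Safe: 5. Place at column 5.
Row 5: attacked by (1,3)→{3}; (2,6)→{3,6}; (3,2)→{2,4}; (4,5)→{4,5,6}. Safe: 1. Place at column 1.
Row 6: attacked by (1,3)→{3}; (2,6)→{2,6}; (3,2)→{2,5}; (4,5)→{3,5}; (5,1)→{1,2}. Safe: 4. Place at column 4.
Columns [3, 6, 2, 5, 1, 4], r−c [-2, -4, 1, -1, 4, 2], r+c [4, 8, 5, 9, 6, 10] are all distinct, so no two queens attack.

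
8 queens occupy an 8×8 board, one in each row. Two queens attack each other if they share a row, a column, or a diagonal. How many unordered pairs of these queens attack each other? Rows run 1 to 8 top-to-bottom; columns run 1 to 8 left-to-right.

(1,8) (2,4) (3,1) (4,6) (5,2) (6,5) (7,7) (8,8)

3

Same column: (1,8)–(8,8) (column 8).
Same diagonal: (2,4)–(4,6) (|2−4| = |4−6| = 2); (7,7)–(8,8) (|7−8| = |7−8| = 1).
Total attacking pairs: 3.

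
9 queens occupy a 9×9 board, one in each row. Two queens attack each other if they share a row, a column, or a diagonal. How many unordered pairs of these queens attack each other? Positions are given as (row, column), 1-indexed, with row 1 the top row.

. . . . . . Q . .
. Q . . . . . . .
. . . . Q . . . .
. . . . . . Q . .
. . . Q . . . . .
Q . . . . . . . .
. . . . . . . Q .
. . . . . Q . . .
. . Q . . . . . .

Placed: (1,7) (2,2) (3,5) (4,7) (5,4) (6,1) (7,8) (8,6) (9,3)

Same column: (1,7)–(4,7) (column 7).
Same diagonal: (1,7)–(3,5) (|1−3| = |7−5| = 2).
Total attacking pairs: 2.

2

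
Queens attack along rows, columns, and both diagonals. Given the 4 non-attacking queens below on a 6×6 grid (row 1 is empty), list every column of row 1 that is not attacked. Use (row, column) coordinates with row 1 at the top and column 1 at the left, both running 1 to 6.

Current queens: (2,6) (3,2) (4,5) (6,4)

(2,6) attacks row 1 at column 6 and diagonals 5.
(3,2) attacks row 1 at column 2 and diagonals 4.
(4,5) attacks row 1 at column 5 and diagonals 2.
(6,4) attacks row 1 at column 4.
Attacked columns: {2, 4, 5, 6}. Safe: {1, 3}.

columns 1, 3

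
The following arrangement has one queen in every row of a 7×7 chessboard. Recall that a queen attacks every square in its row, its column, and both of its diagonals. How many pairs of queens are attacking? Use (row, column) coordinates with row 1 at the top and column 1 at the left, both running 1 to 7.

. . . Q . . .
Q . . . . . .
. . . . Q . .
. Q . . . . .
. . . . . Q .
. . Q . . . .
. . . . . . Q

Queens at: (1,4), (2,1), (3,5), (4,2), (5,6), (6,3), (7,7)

All columns are distinct and no two queens satisfy |Δrow| = |Δcol|, so no pair attacks.

0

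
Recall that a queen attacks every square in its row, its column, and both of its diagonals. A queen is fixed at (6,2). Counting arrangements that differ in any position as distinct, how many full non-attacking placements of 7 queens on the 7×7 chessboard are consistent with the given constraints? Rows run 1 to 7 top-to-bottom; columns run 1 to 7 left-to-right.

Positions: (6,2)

4

Branch on row 1: col 1 → 1; col 3 → 1; col 4 → 0; col 5 → 1; col 6 → 1.
Sum: 1 + 1 + 0 + 1 + 1 = 4.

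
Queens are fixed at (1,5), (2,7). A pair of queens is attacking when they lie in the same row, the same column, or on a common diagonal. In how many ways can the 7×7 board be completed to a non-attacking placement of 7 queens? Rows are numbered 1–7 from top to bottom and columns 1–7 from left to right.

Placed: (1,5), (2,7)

Branch on row 3: col 1 → 0; col 2 → 2; col 4 → 0.
Sum: 0 + 2 + 0 = 2.

2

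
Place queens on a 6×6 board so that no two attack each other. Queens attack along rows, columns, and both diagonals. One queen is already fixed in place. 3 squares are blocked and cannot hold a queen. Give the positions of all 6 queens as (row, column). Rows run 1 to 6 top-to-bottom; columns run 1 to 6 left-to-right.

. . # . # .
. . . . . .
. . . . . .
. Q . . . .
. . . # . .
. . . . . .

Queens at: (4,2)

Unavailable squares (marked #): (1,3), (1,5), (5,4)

(1,4) (2,1) (3,5) (4,2) (5,6) (6,3)

Row 1: attacked by (4,2)→{2,5}. Blocked: 3,5. Safe: 1, 4, 6. Place at column 4.
Row 2: attacked by (1,4)→{3,4,5}; (4,2)→{2,4}. Safe: 1, 6. Place at column 1.
Row 3: attacked by (1,4)→{2,4,6}; (2,1)→{1,2}; (4,2)→{1,2,3}. Safe: 5. Place at column 5.
Row 5: attacked by (1,4)→{4}; (2,1)→{1,4}; (3,5)→{3,5}; (4,2)→{1,2,3}. Blocked: 4. Safe: 6. Place at column 6.
Row 6: attacked by (1,4)→{4}; (2,1)→{1,5}; (3,5)→{2,5}; (4,2)→{2,4}; (5,6)→{5,6}. Safe: 3. Place at column 3.
Columns [4, 1, 5, 2, 6, 3], r−c [-3, 1, -2, 2, -1, 3], r+c [5, 3, 8, 6, 11, 9] are all distinct, so no two queens attack.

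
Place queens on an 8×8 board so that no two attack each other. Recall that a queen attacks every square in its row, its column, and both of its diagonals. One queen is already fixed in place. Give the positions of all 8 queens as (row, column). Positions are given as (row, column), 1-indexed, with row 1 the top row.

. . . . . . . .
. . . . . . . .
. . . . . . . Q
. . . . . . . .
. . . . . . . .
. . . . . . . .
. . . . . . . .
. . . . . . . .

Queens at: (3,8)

(1,5) (2,1) (3,8) (4,4) (5,2) (6,7) (7,3) (8,6)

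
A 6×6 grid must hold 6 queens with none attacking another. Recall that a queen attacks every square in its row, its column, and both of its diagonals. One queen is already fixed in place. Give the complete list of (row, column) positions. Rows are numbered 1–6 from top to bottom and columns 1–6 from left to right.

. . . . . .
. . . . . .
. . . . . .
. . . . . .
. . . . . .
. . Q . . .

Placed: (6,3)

Row 1: attacked by (6,3)→{3}. Safe: 1, 2, 4, 5, 6. Place at column 4.
Row 2: attacked by (1,4)→{3,4,5}; (6,3)→{3}. Safe: 1, 2, 6. Place at column 1.
Row 3: attacked by (1,4)→{2,4,6}; (2,1)→{1,2}; (6,3)→{3,6}. Safe: 5. Place at column 5.
Row 4: attacked by (1,4)→{1,4}; (2,1)→{1,3}; (3,5)→{4,5,6}; (6,3)→{1,3,5}. Safe: 2. Place at column 2.
Row 5: attacked by (1,4)→{4}; (2,1)→{1,4}; (3,5)→{3,5}; (4,2)→{1,2,3}; (6,3)→{2,3,4}. Safe: 6. Place at column 6.
Columns [4, 1, 5, 2, 6, 3], r−c [-3, 1, -2, 2, -1, 3], r+c [5, 3, 8, 6, 11, 9] are all distinct, so no two queens attack.

(1,4) (2,1) (3,5) (4,2) (5,6) (6,3)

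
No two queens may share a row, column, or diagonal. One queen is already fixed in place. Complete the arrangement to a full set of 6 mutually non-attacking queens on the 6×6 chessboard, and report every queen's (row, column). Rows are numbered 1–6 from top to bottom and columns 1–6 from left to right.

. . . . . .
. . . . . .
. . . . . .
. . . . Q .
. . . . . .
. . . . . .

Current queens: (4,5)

Row 1: attacked by (4,5)→{2,5}. Safe: 1, 3, 4, 6. Place at column 3.
Row 2: attacked by (1,3)→{2,3,4}; (4,5)→{3,5}. Safe: 1, 6. Place at column 6.
Row 3: attacked by (1,3)→{1,3,5}; (2,6)→{5,6}; (4,5)→{4,5,6}. Safe: 2. Place at column 2.
Row 5: attacked by (1,3)→{3}; (2,6)→{3,6}; (3,2)→{2,4}; (4,5)→{4,5,6}. Safe: 1. Place at column 1.
Row 6: attacked by (1,3)→{3}; (2,6)→{2,6}; (3,2)→{2,5}; (4,5)→{3,5}; (5,1)→{1,2}. Safe: 4. Place at column 4.
Columns [3, 6, 2, 5, 1, 4], r−c [-2, -4, 1, -1, 4, 2], r+c [4, 8, 5, 9, 6, 10] are all distinct, so no two queens attack.

(1,3) (2,6) (3,2) (4,5) (5,1) (6,4)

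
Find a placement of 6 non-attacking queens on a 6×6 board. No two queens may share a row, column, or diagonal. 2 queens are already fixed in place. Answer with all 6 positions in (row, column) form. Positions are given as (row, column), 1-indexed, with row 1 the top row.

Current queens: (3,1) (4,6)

(1,5) (2,3) (3,1) (4,6) (5,4) (6,2)

Row 1: attacked by (3,1)→{1,3}; (4,6)→{3,6}. Safe: 2, 4, 5. Place at column 5.
Row 2: attacked by (1,5)→{4,5,6}; (3,1)→{1,2}; (4,6)→{4,6}. Safe: 3. Place at column 3.
Row 5: attacked by (1,5)→{1,5}; (2,3)→{3,6}; (3,1)→{1,3}; (4,6)→{5,6}. Safe: 2, 4. Place at column 4.
Row 6: attacked by (1,5)→{5}; (2,3)→{3}; (3,1)→{1,4}; (4,6)→{4,6}; (5,4)→{3,4,5}. Safe: 2. Place at column 2.
Columns [5, 3, 1, 6, 4, 2], r−c [-4, -1, 2, -2, 1, 4], r+c [6, 5, 4, 10, 9, 8] are all distinct, so no two queens attack.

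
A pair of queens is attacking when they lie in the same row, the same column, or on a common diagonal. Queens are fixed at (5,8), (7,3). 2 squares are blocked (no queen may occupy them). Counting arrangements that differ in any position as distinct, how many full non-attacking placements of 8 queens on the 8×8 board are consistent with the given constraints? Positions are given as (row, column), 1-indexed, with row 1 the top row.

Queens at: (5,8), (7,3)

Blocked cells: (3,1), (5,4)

3

Branch on row 1: col 1 → 0; col 2 → 0; col 5 → 1; col 6 → 0; col 7 → 2.
Sum: 0 + 0 + 1 + 0 + 2 = 3.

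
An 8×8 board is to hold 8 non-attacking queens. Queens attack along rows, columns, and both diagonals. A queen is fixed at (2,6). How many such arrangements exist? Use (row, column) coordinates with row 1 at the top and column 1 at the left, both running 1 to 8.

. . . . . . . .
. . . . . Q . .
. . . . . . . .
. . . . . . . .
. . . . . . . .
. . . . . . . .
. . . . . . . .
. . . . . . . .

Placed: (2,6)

Branch on row 1: col 1 → 1; col 2 → 2; col 3 → 8; col 4 → 3; col 8 → 0.
Sum: 1 + 2 + 8 + 3 + 0 = 14.

14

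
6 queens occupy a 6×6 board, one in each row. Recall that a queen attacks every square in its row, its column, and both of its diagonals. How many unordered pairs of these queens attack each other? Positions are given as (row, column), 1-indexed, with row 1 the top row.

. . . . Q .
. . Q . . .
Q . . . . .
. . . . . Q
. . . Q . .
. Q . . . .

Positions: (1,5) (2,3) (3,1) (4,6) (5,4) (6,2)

All columns are distinct and no two queens satisfy |Δrow| = |Δcol|, so no pair attacks.

0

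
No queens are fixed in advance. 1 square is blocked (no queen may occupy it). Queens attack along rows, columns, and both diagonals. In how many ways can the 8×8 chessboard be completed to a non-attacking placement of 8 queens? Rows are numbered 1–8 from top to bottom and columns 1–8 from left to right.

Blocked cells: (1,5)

Branch on row 1: col 1 → 4; col 2 → 8; col 3 → 16; col 4 → 18; col 6 → 16; col 7 → 8; col 8 → 4.
Sum: 4 + 8 + 16 + 18 + 16 + 8 + 4 = 74.

74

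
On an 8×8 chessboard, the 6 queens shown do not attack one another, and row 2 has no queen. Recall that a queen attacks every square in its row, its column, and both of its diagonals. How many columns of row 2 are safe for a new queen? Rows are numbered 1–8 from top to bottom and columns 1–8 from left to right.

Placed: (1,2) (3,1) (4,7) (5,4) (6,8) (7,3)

(1,2) attacks row 2 at column 2 and diagonals 1, 3.
(3,1) attacks row 2 at column 1 and diagonals 2.
(4,7) attacks row 2 at column 7 and diagonals 5.
(5,4) attacks row 2 at column 4 and diagonals 1, 7.
(6,8) attacks row 2 at column 8 and diagonals 4.
(7,3) attacks row 2 at column 3 and diagonals 8.
Attacked columns: {1, 2, 3, 4, 5, 7, 8}. Safe: {6}.

1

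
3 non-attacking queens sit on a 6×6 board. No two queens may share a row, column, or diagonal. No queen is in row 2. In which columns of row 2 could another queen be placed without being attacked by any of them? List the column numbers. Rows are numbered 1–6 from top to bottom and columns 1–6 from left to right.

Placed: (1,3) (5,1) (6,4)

(1,3) attacks row 2 at column 3 and diagonals 2, 4.
(5,1) attacks row 2 at column 1 and diagonals 4.
(6,4) attacks row 2 at column 4.
Attacked columns: {1, 2, 3, 4}. Safe: {5, 6}.

columns 5, 6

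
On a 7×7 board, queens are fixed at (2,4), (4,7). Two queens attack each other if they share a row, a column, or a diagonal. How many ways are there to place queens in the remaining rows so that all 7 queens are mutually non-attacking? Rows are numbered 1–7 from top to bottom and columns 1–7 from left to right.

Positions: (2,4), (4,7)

2

Branch on row 1: col 1 → 0; col 2 → 1; col 6 → 1.
Sum: 0 + 1 + 1 = 2.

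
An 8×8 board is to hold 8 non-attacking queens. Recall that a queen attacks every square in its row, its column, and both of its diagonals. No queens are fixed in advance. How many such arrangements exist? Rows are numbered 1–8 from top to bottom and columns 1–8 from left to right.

92

Branch on row 1: col 1 → 4; col 2 → 8; col 3 → 16; col 4 → 18; col 5 → 18; col 6 → 16; col 7 → 8; col 8 → 4.
Sum: 4 + 8 + 16 + 18 + 18 + 16 + 8 + 4 = 92.
(This is the classic 8-queens count.)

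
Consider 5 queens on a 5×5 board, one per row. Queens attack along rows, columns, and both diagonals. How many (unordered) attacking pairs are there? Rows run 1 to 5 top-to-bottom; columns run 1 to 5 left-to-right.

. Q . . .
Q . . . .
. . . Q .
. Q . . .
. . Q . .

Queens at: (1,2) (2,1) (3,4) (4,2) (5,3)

4

Same column: (1,2)–(4,2) (column 2).
Same diagonal: (1,2)–(2,1) (|1−2| = |2−1| = 1); (1,2)–(3,4) (|1−3| = |2−4| = 2); (4,2)–(5,3) (|4−5| = |2−3| = 1).
Total attacking pairs: 4.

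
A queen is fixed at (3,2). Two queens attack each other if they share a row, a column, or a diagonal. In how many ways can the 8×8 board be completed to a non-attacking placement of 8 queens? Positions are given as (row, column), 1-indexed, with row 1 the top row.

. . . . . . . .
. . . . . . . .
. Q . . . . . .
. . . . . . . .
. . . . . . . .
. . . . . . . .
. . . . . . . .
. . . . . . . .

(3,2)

14

Branch on row 1: col 1 → 0; col 3 → 7; col 5 → 3; col 6 → 2; col 7 → 2; col 8 → 0.
Sum: 0 + 7 + 3 + 2 + 2 + 0 = 14.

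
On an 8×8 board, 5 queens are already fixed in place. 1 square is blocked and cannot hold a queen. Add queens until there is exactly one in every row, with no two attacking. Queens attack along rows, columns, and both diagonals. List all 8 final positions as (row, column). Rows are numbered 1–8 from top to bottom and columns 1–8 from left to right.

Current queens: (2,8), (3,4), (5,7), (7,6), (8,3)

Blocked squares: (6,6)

(1,5) (2,8) (3,4) (4,1) (5,7) (6,2) (7,6) (8,3)

Row 1: attacked by (2,8)→{7,8}; (3,4)→{2,4,6}; (5,7)→{3,7}; (7,6)→{6}; (8,3)→{3}. Safe: 1, 5. Place at column 5.
Row 4: attacked by (1,5)→{2,5,8}; (2,8)→{6,8}; (3,4)→{3,4,5}; (5,7)→{6,7,8}; (7,6)→{3,6}; (8,3)→{3,7}. Safe: 1. Place at column 1.
Row 6: attacked by (1,5)→{5}; (2,8)→{4,8}; (3,4)→{1,4,7}; (4,1)→{1,3}; (5,7)→{6,7,8}; (7,6)→{5,6,7}; (8,3)→{1,3,5}. Blocked: 6. Safe: 2. Place at column 2.
Columns [5, 8, 4, 1, 7, 2, 6, 3], r−c [-4, -6, -1, 3, -2, 4, 1, 5], r+c [6, 10, 7, 5, 12, 8, 13, 11] are all distinct, so no two queens attack.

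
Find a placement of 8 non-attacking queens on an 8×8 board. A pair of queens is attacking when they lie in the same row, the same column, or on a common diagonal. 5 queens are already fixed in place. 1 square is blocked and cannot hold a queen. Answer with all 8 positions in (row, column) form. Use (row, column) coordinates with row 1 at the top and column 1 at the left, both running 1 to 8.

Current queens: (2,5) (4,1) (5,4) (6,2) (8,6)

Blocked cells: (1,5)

(1,3) (2,5) (3,7) (4,1) (5,4) (6,2) (7,8) (8,6)

Row 1: attacked by (2,5)→{4,5,6}; (4,1)→{1,4}; (5,4)→{4,8}; (6,2)→{2,7}; (8,6)→{6}. Blocked: 5. Safe: 3. Place at column 3.
Row 3: attacked by (1,3)→{1,3,5}; (2,5)→{4,5,6}; (4,1)→{1,2}; (5,4)→{2,4,6}; (6,2)→{2,5}; (8,6)→{1,6}. Safe: 7, 8. Place at column 7.
Row 7: attacked by (1,3)→{3}; (2,5)→{5}; (3,7)→{3,7}; (4,1)→{1,4}; (5,4)→{2,4,6}; (6,2)→{1,2,3}; (8,6)→{5,6,7}. Safe: 8. Place at column 8.
Columns [3, 5, 7, 1, 4, 2, 8, 6], r−c [-2, -3, -4, 3, 1, 4, -1, 2], r+c [4, 7, 10, 5, 9, 8, 15, 14] are all distinct, so no two queens attack.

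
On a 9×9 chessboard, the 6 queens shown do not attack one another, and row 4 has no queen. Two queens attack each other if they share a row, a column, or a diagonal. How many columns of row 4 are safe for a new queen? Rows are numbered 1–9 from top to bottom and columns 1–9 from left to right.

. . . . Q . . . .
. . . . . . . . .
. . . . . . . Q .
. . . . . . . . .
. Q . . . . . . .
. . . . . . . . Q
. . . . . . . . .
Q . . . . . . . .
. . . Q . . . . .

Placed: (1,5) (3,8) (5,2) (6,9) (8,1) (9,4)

(1,5) attacks row 4 at column 5 and diagonals 2, 8.
(3,8) attacks row 4 at column 8 and diagonals 7, 9.
(5,2) attacks row 4 at column 2 and diagonals 1, 3.
(6,9) attacks row 4 at column 9 and diagonals 7.
(8,1) attacks row 4 at column 1 and diagonals 5.
(9,4) attacks row 4 at column 4 and diagonals 9.
Attacked columns: {1, 2, 3, 4, 5, 7, 8, 9}. Safe: {6}.

1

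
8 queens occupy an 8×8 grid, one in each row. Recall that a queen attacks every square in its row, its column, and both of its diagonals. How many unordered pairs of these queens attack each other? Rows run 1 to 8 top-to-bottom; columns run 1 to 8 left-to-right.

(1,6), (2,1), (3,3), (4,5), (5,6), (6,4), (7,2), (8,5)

Same column: (1,6)–(5,6) (column 6); (4,5)–(8,5) (column 5).
Same diagonal: (4,5)–(5,6) (|4−5| = |5−6| = 1); (4,5)–(7,2) (|4−7| = |5−2| = 3).
Total attacking pairs: 4.

4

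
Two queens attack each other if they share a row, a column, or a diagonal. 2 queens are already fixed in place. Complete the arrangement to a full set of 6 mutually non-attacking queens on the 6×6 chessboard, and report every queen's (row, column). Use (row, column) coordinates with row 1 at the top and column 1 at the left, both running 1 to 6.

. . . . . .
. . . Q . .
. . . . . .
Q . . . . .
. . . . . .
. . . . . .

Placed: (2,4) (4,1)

Row 1: attacked by (2,4)→{3,4,5}; (4,1)→{1,4}. Safe: 2, 6. Place at column 2.
Row 3: attacked by (1,2)→{2,4}; (2,4)→{3,4,5}; (4,1)→{1,2}. Safe: 6. Place at column 6.
Row 5: attacked by (1,2)→{2,6}; (2,4)→{1,4}; (3,6)→{4,6}; (4,1)→{1,2}. Safe: 3, 5. Place at column 3.
Row 6: attacked by (1,2)→{2}; (2,4)→{4}; (3,6)→{3,6}; (4,1)→{1,3}; (5,3)→{2,3,4}. Safe: 5. Place at column 5.
Columns [2, 4, 6, 1, 3, 5], r−c [-1, -2, -3, 3, 2, 1], r+c [3, 6, 9, 5, 8, 11] are all distinct, so no two queens attack.

(1,2) (2,4) (3,6) (4,1) (5,3) (6,5)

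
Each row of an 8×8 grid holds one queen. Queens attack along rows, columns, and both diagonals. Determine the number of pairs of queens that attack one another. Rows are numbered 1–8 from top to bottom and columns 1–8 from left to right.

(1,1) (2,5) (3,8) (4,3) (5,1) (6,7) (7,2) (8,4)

Same column: (1,1)–(5,1) (column 1).
Same diagonal: (2,5)–(4,3) (|2−4| = |5−3| = 2); (5,1)–(8,4) (|5−8| = |1−4| = 3).
Total attacking pairs: 3.

3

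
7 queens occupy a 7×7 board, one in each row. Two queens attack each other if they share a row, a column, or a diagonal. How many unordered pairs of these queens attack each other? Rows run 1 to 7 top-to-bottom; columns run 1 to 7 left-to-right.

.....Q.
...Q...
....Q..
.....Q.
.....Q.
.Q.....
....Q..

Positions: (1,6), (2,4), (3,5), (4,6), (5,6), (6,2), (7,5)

Same column: (1,6)–(4,6) (column 6); (1,6)–(5,6) (column 6); (3,5)–(7,5) (column 5); (4,6)–(5,6) (column 6).
Same diagonal: (2,4)–(3,5) (|2−3| = |4−5| = 1); (2,4)–(4,6) (|2−4| = |4−6| = 2); (3,5)–(4,6) (|3−4| = |5−6| = 1); (3,5)–(6,2) (|3−6| = |5−2| = 3).
Total attacking pairs: 8.

8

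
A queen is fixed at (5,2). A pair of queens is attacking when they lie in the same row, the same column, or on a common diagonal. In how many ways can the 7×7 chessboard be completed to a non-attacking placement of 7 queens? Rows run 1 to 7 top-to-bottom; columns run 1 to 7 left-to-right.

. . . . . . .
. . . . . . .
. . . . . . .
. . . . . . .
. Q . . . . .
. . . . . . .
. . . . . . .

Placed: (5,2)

Branch on row 1: col 1 → 1; col 3 → 1; col 4 → 2; col 5 → 1; col 7 → 1.
Sum: 1 + 1 + 2 + 1 + 1 = 6.

6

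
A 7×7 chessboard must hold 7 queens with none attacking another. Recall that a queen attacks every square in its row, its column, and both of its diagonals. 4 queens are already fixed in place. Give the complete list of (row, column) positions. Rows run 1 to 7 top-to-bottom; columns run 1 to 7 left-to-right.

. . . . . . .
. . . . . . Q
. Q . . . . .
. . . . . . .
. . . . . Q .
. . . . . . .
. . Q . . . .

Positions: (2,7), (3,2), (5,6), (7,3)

(1,5) (2,7) (3,2) (4,4) (5,6) (6,1) (7,3)

Row 1: attacked by (2,7)→{6,7}; (3,2)→{2,4}; (5,6)→{2,6}; (7,3)→{3}. Safe: 1, 5. Place at column 5.
Row 4: attacked by (1,5)→{2,5}; (2,7)→{5,7}; (3,2)→{1,2,3}; (5,6)→{5,6,7}; (7,3)→{3,6}. Safe: 4. Place at column 4.
Row 6: attacked by (1,5)→{5}; (2,7)→{3,7}; (3,2)→{2,5}; (4,4)→{2,4,6}; (5,6)→{5,6,7}; (7,3)→{2,3,4}. Safe: 1. Place at column 1.
Columns [5, 7, 2, 4, 6, 1, 3], r−c [-4, -5, 1, 0, -1, 5, 4], r+c [6, 9, 5, 8, 11, 7, 10] are all distinct, so no two queens attack.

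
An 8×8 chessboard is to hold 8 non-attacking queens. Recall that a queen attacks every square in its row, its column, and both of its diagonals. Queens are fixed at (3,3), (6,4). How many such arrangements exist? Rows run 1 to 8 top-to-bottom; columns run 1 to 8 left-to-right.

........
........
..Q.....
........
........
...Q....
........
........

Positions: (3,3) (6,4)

Branch on row 1: col 2 → 0; col 6 → 0; col 7 → 1; col 8 → 0.
Sum: 0 + 0 + 1 + 0 = 1.

1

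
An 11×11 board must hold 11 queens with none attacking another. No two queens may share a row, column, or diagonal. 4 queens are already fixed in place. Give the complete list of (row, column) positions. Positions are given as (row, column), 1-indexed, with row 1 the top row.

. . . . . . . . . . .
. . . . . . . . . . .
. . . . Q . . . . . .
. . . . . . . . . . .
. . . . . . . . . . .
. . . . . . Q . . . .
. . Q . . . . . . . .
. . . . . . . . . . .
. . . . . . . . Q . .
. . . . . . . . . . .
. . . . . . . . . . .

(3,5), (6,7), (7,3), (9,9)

(1,10) (2,1) (3,5) (4,8) (5,2) (6,7) (7,3) (8,11) (9,9) (10,4) (11,6)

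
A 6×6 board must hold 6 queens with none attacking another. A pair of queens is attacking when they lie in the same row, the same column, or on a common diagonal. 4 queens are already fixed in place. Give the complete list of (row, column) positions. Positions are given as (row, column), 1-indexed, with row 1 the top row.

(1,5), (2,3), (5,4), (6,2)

Row 3: attacked by (1,5)→{3,5}; (2,3)→{2,3,4}; (5,4)→{2,4,6}; (6,2)→{2,5}. Safe: 1. Place at column 1.
Row 4: attacked by (1,5)→{2,5}; (2,3)→{1,3,5}; (3,1)→{1,2}; (5,4)→{3,4,5}; (6,2)→{2,4}. Safe: 6. Place at column 6.
Columns [5, 3, 1, 6, 4, 2], r−c [-4, -1, 2, -2, 1, 4], r+c [6, 5, 4, 10, 9, 8] are all distinct, so no two queens attack.

(1,5) (2,3) (3,1) (4,6) (5,4) (6,2)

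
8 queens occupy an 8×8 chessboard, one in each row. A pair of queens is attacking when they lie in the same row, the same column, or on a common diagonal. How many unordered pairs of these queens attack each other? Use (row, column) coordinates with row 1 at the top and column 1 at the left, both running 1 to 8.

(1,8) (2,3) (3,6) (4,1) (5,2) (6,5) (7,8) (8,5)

Same column: (1,8)–(7,8) (column 8); (6,5)–(8,5) (column 5).
Same diagonal: (1,8)–(3,6) (|1−3| = |8−6| = 2); (2,3)–(4,1) (|2−4| = |3−1| = 2); (2,3)–(7,8) (|2−7| = |3−8| = 5); (4,1)–(5,2) (|4−5| = |1−2| = 1); (4,1)–(8,5) (|4−8| = |1−5| = 4); (5,2)–(8,5) (|5−8| = |2−5| = 3).
Total attacking pairs: 8.

8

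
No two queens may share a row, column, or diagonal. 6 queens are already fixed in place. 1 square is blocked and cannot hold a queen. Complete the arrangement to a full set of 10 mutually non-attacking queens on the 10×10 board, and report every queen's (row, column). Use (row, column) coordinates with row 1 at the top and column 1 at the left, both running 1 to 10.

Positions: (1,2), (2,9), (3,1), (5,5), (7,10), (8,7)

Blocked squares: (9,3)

(1,2) (2,9) (3,1) (4,8) (5,5) (6,3) (7,10) (8,7) (9,4) (10,6)

Row 4: attacked by (1,2)→{2,5}; (2,9)→{7,9}; (3,1)→{1,2}; (5,5)→{4,5,6}; (7,10)→{7,10}; (8,7)→{3,7}. Safe: 8. Place at column 8.
Row 6: attacked by (1,2)→{2,7}; (2,9)→{5,9}; (3,1)→{1,4}; (4,8)→{6,8,10}; (5,5)→{4,5,6}; (7,10)→{9,10}; (8,7)→{5,7,9}. Safe: 3. Place at column 3.
Row 9: attacked by (1,2)→{2,10}; (2,9)→{2,9}; (3,1)→{1,7}; (4,8)→{3,8}; (5,5)→{1,5,9}; (6,3)→{3,6}; (7,10)→{8,10}; (8,7)→{6,7,8}. Blocked: 3. Safe: 4. Place at column 4.
Row 10: attacked by (1,2)→{2}; (2,9)→{1,9}; (3,1)→{1,8}; (4,8)→{2,8}; (5,5)→{5,10}; (6,3)→{3,7}; (7,10)→{7,10}; (8,7)→{5,7,9}; (9,4)→{3,4,5}. Safe: 6. Place at column 6.
Columns [2, 9, 1, 8, 5, 3, 10, 7, 4, 6], r−c [-1, -7, 2, -4, 0, 3, -3, 1, 5, 4], r+c [3, 11, 4, 12, 10, 9, 17, 15, 13, 16] are all distinct, so no two queens attack.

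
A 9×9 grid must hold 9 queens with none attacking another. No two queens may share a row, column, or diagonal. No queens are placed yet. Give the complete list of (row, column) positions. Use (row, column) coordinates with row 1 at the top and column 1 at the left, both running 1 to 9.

(1,7) (2,4) (3,1) (4,5) (5,2) (6,9) (7,6) (8,8) (9,3)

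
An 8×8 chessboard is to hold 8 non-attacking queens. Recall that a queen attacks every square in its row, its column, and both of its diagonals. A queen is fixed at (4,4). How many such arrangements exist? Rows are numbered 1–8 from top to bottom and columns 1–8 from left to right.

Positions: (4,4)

8

Branch on row 1: col 2 → 1; col 3 → 1; col 5 → 4; col 6 → 2; col 8 → 0.
Sum: 1 + 1 + 4 + 2 + 0 = 8.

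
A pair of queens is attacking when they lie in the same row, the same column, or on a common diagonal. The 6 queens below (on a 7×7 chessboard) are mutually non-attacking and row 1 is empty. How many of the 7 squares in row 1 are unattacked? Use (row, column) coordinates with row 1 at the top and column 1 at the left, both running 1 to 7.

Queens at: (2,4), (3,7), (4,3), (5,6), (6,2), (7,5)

(2,4) attacks row 1 at column 4 and diagonals 3, 5.
(3,7) attacks row 1 at column 7 and diagonals 5.
(4,3) attacks row 1 at column 3 and diagonals 6.
(5,6) attacks row 1 at column 6 and diagonals 2.
(6,2) attacks row 1 at column 2 and diagonals 7.
(7,5) attacks row 1 at column 5.
Attacked columns: {2, 3, 4, 5, 6, 7}. Safe: {1}.

1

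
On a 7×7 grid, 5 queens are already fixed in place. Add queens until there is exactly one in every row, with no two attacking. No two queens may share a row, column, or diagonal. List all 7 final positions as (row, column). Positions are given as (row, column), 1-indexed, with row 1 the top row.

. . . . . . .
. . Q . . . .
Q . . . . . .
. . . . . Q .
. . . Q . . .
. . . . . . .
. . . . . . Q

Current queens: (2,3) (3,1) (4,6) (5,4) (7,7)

(1,5) (2,3) (3,1) (4,6) (5,4) (6,2) (7,7)

Row 1: attacked by (2,3)→{2,3,4}; (3,1)→{1,3}; (4,6)→{3,6}; (5,4)→{4}; (7,7)→{1,7}. Safe: 5. Place at column 5.
Row 6: attacked by (1,5)→{5}; (2,3)→{3,7}; (3,1)→{1,4}; (4,6)→{4,6}; (5,4)→{3,4,5}; (7,7)→{6,7}. Safe: 2. Place at column 2.
Columns [5, 3, 1, 6, 4, 2, 7], r−c [-4, -1, 2, -2, 1, 4, 0], r+c [6, 5, 4, 10, 9, 8, 14] are all distinct, so no two queens attack.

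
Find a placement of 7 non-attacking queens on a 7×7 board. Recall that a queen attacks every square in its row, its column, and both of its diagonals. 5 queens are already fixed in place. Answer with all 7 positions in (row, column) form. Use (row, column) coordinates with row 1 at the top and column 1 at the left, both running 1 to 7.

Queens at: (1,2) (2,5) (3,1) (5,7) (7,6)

Row 4: attacked by (1,2)→{2,5}; (2,5)→{3,5,7}; (3,1)→{1,2}; (5,7)→{6,7}; (7,6)→{3,6}. Safe: 4. Place at column 4.
Row 6: attacked by (1,2)→{2,7}; (2,5)→{1,5}; (3,1)→{1,4}; (4,4)→{2,4,6}; (5,7)→{6,7}; (7,6)→{5,6,7}. Safe: 3. Place at column 3.
Columns [2, 5, 1, 4, 7, 3, 6], r−c [-1, -3, 2, 0, -2, 3, 1], r+c [3, 7, 4, 8, 12, 9, 13] are all distinct, so no two queens attack.

(1,2) (2,5) (3,1) (4,4) (5,7) (6,3) (7,6)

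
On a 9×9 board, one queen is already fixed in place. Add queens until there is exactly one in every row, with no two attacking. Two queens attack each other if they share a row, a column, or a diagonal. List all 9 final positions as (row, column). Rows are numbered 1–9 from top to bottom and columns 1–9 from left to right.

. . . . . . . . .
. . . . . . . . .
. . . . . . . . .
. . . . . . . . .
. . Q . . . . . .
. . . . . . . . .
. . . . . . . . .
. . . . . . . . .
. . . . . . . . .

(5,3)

Row 1: attacked by (5,3)→{3,7}. Safe: 1, 2, 4, 5, 6, 8, 9. Place at column 9.
Row 2: attacked by (1,9)→{8,9}; (5,3)→{3,6}. Safe: 1, 2, 4, 5, 7. Place at column 4.
Row 3: attacked by (1,9)→{7,9}; (2,4)→{3,4,5}; (5,3)→{1,3,5}. Safe: 2, 6, 8. Place at column 6.
Row 4: attacked by (1,9)→{6,9}; (2,4)→{2,4,6}; (3,6)→{5,6,7}; (5,3)→{2,3,4}. Safe: 1, 8. Place at column 8.
Row 6: attacked by (1,9)→{4,9}; (2,4)→{4,8}; (3,6)→{3,6,9}; (4,8)→{6,8}; (5,3)→{2,3,4}. Safe: 1, 5, 7. Place at column 1.
Row 7: attacked by (1,9)→{3,9}; (2,4)→{4,9}; (3,6)→{2,6}; (4,8)→{5,8}; (5,3)→{1,3,5}; (6,1)→{1,2}. Safe: 7. Place at column 7.
Row 8: attacked by (1,9)→{2,9}; (2,4)→{4}; (3,6)→{1,6}; (4,8)→{4,8}; (5,3)→{3,6}; (6,1)→{1,3}; (7,7)→{6,7,8}. Safe: 5. Place at column 5.
Row 9: attacked by (1,9)→{1,9}; (2,4)→{4}; (3,6)→{6}; (4,8)→{3,8}; (5,3)→{3,7}; (6,1)→{1,4}; (7,7)→{5,7,9}; (8,5)→{4,5,6}. Safe: 2. Place at column 2.
Columns [9, 4, 6, 8, 3, 1, 7, 5, 2], r−c [-8, -2, -3, -4, 2, 5, 0, 3, 7], r+c [10, 6, 9, 12, 8, 7, 14, 13, 11] are all distinct, so no two queens attack.

(1,9) (2,4) (3,6) (4,8) (5,3) (6,1) (7,7) (8,5) (9,2)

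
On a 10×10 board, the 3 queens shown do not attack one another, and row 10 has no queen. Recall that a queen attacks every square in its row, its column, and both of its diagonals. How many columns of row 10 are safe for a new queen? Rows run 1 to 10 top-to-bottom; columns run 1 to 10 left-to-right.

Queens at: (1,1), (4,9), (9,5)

3

(1,1) attacks row 10 at column 1 and diagonals 10.
(4,9) attacks row 10 at column 9 and diagonals 3.
(9,5) attacks row 10 at column 5 and diagonals 4, 6.
Attacked columns: {1, 3, 4, 5, 6, 9, 10}. Safe: {2, 7, 8}.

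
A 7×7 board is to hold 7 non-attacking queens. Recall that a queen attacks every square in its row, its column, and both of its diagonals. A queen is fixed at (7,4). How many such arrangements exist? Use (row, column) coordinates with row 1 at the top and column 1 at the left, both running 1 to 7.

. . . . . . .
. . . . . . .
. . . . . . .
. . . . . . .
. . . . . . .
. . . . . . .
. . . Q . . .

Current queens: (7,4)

Branch on row 1: col 1 → 1; col 2 → 1; col 3 → 1; col 5 → 1; col 6 → 1; col 7 → 1.
Sum: 1 + 1 + 1 + 1 + 1 + 1 = 6.

6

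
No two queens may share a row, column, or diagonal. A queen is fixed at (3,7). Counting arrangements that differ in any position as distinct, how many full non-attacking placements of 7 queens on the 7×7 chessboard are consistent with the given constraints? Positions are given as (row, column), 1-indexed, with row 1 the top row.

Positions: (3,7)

6

Branch on row 1: col 1 → 1; col 2 → 1; col 3 → 1; col 4 → 1; col 6 → 2.
Sum: 1 + 1 + 1 + 1 + 2 = 6.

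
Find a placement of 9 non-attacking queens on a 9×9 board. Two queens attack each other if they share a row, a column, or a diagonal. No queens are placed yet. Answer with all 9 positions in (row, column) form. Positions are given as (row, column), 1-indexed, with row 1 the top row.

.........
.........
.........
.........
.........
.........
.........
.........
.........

(1,8) (2,3) (3,5) (4,2) (5,9) (6,6) (7,4) (8,7) (9,1)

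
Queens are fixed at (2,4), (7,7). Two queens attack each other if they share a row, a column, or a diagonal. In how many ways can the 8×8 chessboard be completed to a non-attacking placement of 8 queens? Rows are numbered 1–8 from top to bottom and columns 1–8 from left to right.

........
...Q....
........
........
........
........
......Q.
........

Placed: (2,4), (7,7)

Branch on row 1: col 2 → 1; col 6 → 1; col 8 → 1.
Sum: 1 + 1 + 1 = 3.

3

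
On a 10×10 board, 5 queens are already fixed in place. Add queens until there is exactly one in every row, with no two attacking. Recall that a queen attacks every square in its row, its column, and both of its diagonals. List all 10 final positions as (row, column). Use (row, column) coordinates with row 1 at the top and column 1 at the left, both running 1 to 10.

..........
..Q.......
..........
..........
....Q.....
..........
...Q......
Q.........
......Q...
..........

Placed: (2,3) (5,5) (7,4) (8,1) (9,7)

(1,6) (2,3) (3,10) (4,8) (5,5) (6,2) (7,4) (8,1) (9,7) (10,9)

Row 1: attacked by (2,3)→{2,3,4}; (5,5)→{1,5,9}; (7,4)→{4,10}; (8,1)→{1,8}; (9,7)→{7}. Safe: 6. Place at column 6.
Row 3: attacked by (1,6)→{4,6,8}; (2,3)→{2,3,4}; (5,5)→{3,5,7}; (7,4)→{4,8}; (8,1)→{1,6}; (9,7)→{1,7}. Safe: 9, 10. Place at column 10.
Row 4: attacked by (1,6)→{3,6,9}; (2,3)→{1,3,5}; (3,10)→{9,10}; (5,5)→{4,5,6}; (7,4)→{1,4,7}; (8,1)→{1,5}; (9,7)→{2,7}. Safe: 8. Place at column 8.
Row 6: attacked by (1,6)→{1,6}; (2,3)→{3,7}; (3,10)→{7,10}; (4,8)→{6,8,10}; (5,5)→{4,5,6}; (7,4)→{3,4,5}; (8,1)→{1,3}; (9,7)→{4,7,10}. Safe: 2, 9. Place at column 2.
Row 10: attacked by (1,6)→{6}; (2,3)→{3}; (3,10)→{3,10}; (4,8)→{2,8}; (5,5)→{5,10}; (6,2)→{2,6}; (7,4)→{1,4,7}; (8,1)→{1,3}; (9,7)→{6,7,8}. Safe: 9. Place at column 9.
Columns [6, 3, 10, 8, 5, 2, 4, 1, 7, 9], r−c [-5, -1, -7, -4, 0, 4, 3, 7, 2, 1], r+c [7, 5, 13, 12, 10, 8, 11, 9, 16, 19] are all distinct, so no two queens attack.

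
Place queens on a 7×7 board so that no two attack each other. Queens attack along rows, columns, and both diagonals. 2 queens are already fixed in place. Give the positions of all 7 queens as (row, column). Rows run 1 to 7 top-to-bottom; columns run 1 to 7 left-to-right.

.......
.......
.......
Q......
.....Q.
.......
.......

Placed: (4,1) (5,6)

(1,7) (2,5) (3,3) (4,1) (5,6) (6,4) (7,2)

Row 1: attacked by (4,1)→{1,4}; (5,6)→{2,6}. Safe: 3, 5, 7. Place at column 7.
Row 2: attacked by (1,7)→{6,7}; (4,1)→{1,3}; (5,6)→{3,6}. Safe: 2, 4, 5. Place at column 5.
Row 3: attacked by (1,7)→{5,7}; (2,5)→{4,5,6}; (4,1)→{1,2}; (5,6)→{4,6}. Safe: 3. Place at column 3.
Row 6: attacked by (1,7)→{2,7}; (2,5)→{1,5}; (3,3)→{3,6}; (4,1)→{1,3}; (5,6)→{5,6,7}. Safe: 4. Place at column 4.
Row 7: attacked by (1,7)→{1,7}; (2,5)→{5}; (3,3)→{3,7}; (4,1)→{1,4}; (5,6)→{4,6}; (6,4)→{3,4,5}. Safe: 2. Place at column 2.
Columns [7, 5, 3, 1, 6, 4, 2], r−c [-6, -3, 0, 3, -1, 2, 5], r+c [8, 7, 6, 5, 11, 10, 9] are all distinct, so no two queens attack.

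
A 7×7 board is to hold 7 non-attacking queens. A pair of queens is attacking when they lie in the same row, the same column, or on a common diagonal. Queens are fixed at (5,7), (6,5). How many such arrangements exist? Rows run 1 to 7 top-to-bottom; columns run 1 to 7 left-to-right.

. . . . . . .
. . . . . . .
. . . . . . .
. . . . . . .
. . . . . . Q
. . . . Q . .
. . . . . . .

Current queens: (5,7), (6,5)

2

Branch on row 1: col 1 → 1; col 2 → 0; col 4 → 0; col 6 → 1.
Sum: 1 + 0 + 0 + 1 = 2.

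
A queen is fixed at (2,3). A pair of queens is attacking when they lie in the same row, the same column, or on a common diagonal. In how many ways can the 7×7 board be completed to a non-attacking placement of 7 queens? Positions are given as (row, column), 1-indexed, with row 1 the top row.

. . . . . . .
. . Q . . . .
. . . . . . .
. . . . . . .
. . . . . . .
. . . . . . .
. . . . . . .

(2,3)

Branch on row 1: col 1 → 1; col 5 → 1; col 6 → 3; col 7 → 1.
Sum: 1 + 1 + 3 + 1 = 6.

6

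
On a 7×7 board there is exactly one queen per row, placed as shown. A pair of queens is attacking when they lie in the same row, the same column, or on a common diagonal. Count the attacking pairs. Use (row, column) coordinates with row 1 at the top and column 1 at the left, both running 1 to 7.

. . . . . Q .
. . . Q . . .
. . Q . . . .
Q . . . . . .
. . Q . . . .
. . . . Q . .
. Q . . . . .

Same column: (3,3)–(5,3) (column 3).
Same diagonal: (2,4)–(3,3) (|2−3| = |4−3| = 1).
Total attacking pairs: 2.

2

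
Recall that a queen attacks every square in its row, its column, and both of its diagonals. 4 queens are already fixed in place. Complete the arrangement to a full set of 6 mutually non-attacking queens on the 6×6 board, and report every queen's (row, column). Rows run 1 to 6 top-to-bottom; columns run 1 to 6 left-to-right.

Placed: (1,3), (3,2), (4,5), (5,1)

(1,3) (2,6) (3,2) (4,5) (5,1) (6,4)

Row 2: attacked by (1,3)→{2,3,4}; (3,2)→{1,2,3}; (4,5)→{3,5}; (5,1)→{1,4}. Safe: 6. Place at column 6.
Row 6: attacked by (1,3)→{3}; (2,6)→{2,6}; (3,2)→{2,5}; (4,5)→{3,5}; (5,1)→{1,2}. Safe: 4. Place at column 4.
Columns [3, 6, 2, 5, 1, 4], r−c [-2, -4, 1, -1, 4, 2], r+c [4, 8, 5, 9, 6, 10] are all distinct, so no two queens attack.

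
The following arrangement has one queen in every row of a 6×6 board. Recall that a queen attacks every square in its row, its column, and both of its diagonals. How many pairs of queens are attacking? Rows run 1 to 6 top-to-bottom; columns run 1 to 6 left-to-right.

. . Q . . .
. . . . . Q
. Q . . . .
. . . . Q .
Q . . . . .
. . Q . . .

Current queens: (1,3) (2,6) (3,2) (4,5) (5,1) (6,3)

Same column: (1,3)–(6,3) (column 3).
Same diagonal: (4,5)–(6,3) (|4−6| = |5−3| = 2).
Total attacking pairs: 2.

2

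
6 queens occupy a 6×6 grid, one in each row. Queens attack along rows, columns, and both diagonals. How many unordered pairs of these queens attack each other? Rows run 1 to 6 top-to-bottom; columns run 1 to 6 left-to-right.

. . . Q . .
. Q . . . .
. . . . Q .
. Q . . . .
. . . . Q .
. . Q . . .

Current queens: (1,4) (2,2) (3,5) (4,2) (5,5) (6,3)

3

Same column: (2,2)–(4,2) (column 2); (3,5)–(5,5) (column 5).
Same diagonal: (2,2)–(5,5) (|2−5| = |2−5| = 3).
Total attacking pairs: 3.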